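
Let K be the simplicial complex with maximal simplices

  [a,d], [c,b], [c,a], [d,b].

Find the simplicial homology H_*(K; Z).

H_0 ≅ Z,  H_1 ≅ Z.

Fix the vertex order a < b < c < d and write every simplex with vertices in increasing order. Then dim K = 1 and the simplices of K are:

  0-simplices (4): a, b, c, d
  1-simplices (4): ac, ad, bc, bd

so the chain groups are C_0 ≅ Z^4, C_1 ≅ Z^4.

Boundary ∂_1: C_1 → C_0 maps an edge to its endpoints' difference, ∂[p,q] = q − p. For instance
  ∂ac = c − a.
This gives a 4×4 integer matrix of rank 3; reducing to Smith normal form yields diagonal entries (1,1,1).

Reading off H_k = ker ∂_k / im ∂_{k+1}:

  H_0: rank C_0 − rank ∂_1 = 4 − 3 = 1, and the invariant factors of ∂_1 are all 1, so H_0 ≅ Z.
  H_1: rank ker ∂_1 − rank ∂_2 = (4 − 3) − 0 = 1, and there is no ∂_2, so H_1 ≅ Z.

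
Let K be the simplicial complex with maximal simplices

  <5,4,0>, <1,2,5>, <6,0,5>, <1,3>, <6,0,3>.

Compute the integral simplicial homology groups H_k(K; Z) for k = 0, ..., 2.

Order the vertices as 0 < 1 < 2 < 3 < 4 < 5 < 6. Listing each simplex with vertices in this order, K has dimension 2 with simplices:

  0-simplices (7): [0], [1], [2], [3], [4], [5], [6]
  1-simplices (11): [0,3], [0,4], [0,5], [0,6], [1,2], [1,3], [1,5], [2,5], [3,6], [4,5], [5,6]
  2-simplices (4): [0,3,6], [0,4,5], [0,5,6], [1,2,5]

giving chain groups C_0 ≅ Z^7, C_1 ≅ Z^11, C_2 ≅ Z^4.

∂_1: C_1 → C_0 maps an edge to its endpoints' difference, ∂[p,q] = q − p. For instance
  ∂[0,3] = [3] − [0].
As a 7×11 matrix over Z this has rank 6, with invariant factors (1,1,1,1,1,1).

Boundary ∂_2: C_2 → C_1 acts by ∂[p,q,r] = [q,r] − [p,r] + [p,q]. For instance
  ∂[0,3,6] = [3,6] − [0,6] + [0,3],
  ∂[0,5,6] = [5,6] − [0,6] + [0,5].
The resulting 11×4 matrix has rank 4, and its Smith normal form has invariant factors (1,1,1,1).

Reading off H_k = ker ∂_k / im ∂_{k+1}:

  H_0: rank C_0 − rank ∂_1 = 7 − 6 = 1, and the invariant factors of ∂_1 are all 1, so H_0 ≅ Z.
  H_1: rank ker ∂_1 − rank ∂_2 = (11 − 6) − 4 = 1, and the invariant factors of ∂_2 are all 1, so H_1 ≅ Z.
  H_2: rank ker ∂_2 − rank ∂_3 = (4 − 4) − 0 = 0, and there is no ∂_3, so H_2 ≅ 0.

As a check, the Euler characteristic is 7 − 11 + 4 = 0, which agrees with 1 − 1 + 0 = 0.

H_0 = Z,  H_1 = Z,  H_2 = 0.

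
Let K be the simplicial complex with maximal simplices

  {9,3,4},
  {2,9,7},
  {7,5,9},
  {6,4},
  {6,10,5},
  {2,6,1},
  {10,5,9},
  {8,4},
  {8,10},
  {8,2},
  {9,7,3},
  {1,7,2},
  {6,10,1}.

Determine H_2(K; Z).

H_2 ≅ 0.

K has 10 vertices, 22 edges, 9 triangles.
rank ∂_2 = 9, rank ∂_3 = 0 ⇒ b_2 = 9 − 9 − 0 = 0. So H_2 = 0.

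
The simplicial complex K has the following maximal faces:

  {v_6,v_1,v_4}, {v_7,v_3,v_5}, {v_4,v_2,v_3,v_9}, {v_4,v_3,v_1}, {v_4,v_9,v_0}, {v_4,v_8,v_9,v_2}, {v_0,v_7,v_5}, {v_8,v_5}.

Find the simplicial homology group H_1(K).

H_1 = Z^2.

We work with the vertex ordering v_0 < v_1 < v_2 < v_3 < v_4 < v_5 < v_6 < v_7 < v_8 < v_9. The simplices of K, each written with vertices in increasing order, are:

  0-simplices (10): [v_0], [v_1], [v_2], [v_3], [v_4], [v_5], [v_6], [v_7], [v_8], [v_9]
  1-simplices (21): (21 of them)
  2-simplices (12): (12 of them)
  3-simplices (2): [v_2,v_3,v_4,v_9], [v_2,v_4,v_8,v_9]

Hence C_0 ≅ Z^10, C_1 ≅ Z^21, C_2 ≅ Z^12, C_3 ≅ Z^2.

∂_1: C_1 → C_0 maps an edge to its endpoints' difference, ∂[p,q] = q − p. For instance
  ∂[v_0,v_7] = [v_7] − [v_0].
As a 10×21 matrix over Z this has rank 9, with invariant factors (1,1,1,1,1,1,1,1,1).

∂_2: C_2 → C_1 sends each 2-simplex [p,q,r] to [q,r] − [p,r] + [p,q]. For instance
  ∂[v_4,v_8,v_9] = [v_8,v_9] − [v_4,v_9] + [v_4,v_8],
  ∂[v_0,v_5,v_7] = [v_5,v_7] − [v_0,v_7] + [v_0,v_5].
The resulting 21×12 matrix has rank 10, and its Smith normal form has invariant factors (1,1,1,1,1,1,1,1,1,1).

Boundary ∂_3: C_3 → C_2 sends each 3-simplex σ to the alternating sum Σ_i (−1)^i (σ with its i-th vertex removed). For instance
  ∂[v_2,v_3,v_4,v_9] = [v_3,v_4,v_9] − [v_2,v_4,v_9] + [v_2,v_3,v_9] − [v_2,v_3,v_4],
  ∂[v_2,v_4,v_8,v_9] = [v_4,v_8,v_9] − [v_2,v_8,v_9] + [v_2,v_4,v_9] − [v_2,v_4,v_8].
The resulting 12×2 matrix has rank 2, and its Smith normal form has invariant factors (1,1).

Now H_k = ker ∂_k / im ∂_{k+1}, so:

  H_1: rank ker ∂_1 − rank ∂_2 = (21 − 9) − 10 = 2, and the invariant factors of ∂_2 are all 1, so H_1 = Z^2.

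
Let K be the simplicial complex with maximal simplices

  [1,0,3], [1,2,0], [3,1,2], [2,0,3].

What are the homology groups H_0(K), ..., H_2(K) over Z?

K has 4 vertices, 6 edges, 4 triangles.
rank ∂_0 = 0, rank ∂_1 = 3 ⇒ b_0 = 4 − 0 − 3 = 1; all invariant factors of ∂_1 are 1 so no torsion. So H_0 = Z.
rank ∂_1 = 3, rank ∂_2 = 3 ⇒ b_1 = 6 − 3 − 3 = 0; all invariant factors of ∂_2 are 1 so no torsion. So H_1 = 0.
rank ∂_2 = 3, rank ∂_3 = 0 ⇒ b_2 = 4 − 3 − 0 = 1. So H_2 = Z.

H_0 = Z,  H_1 = 0,  H_2 = Z.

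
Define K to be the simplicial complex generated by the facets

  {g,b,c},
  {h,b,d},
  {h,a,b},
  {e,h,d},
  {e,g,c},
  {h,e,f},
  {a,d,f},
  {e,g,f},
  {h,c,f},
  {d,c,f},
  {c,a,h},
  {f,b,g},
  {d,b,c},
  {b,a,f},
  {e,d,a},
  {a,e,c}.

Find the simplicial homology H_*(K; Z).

H_0 ≅ Z,  H_1 ≅ Z^2,  H_2 ≅ Z.

We work with the vertex ordering a < b < c < d < e < f < g < h. The simplices of K, each written with vertices in increasing order, are:

  0-simplices (8): a, b, c, d, e, f, g, h
  1-simplices (24): ab, ac, ad, ae, af, ah, bc, bd, bf, bg, bh, cd, ce, cf, cg, ch, de, df, dh, ef, eg, eh, fg, fh
  2-simplices (16): abf, abh, ace, ach, ade, adf, bcd, bcg, bdh, bfg, cdf, ceg, cfh, deh, efg, efh

so the chain groups are C_0 ≅ Z^8, C_1 ≅ Z^24, C_2 ≅ Z^16.

Boundary ∂_1: C_1 → C_0 maps an edge to its endpoints' difference, ∂[p,q] = q − p.
The resulting 8×24 matrix has rank 7, and its Smith normal form has invariant factors (1,1,1,1,1,1,1).

The boundary map ∂_2: C_2 → C_1 maps a triangle to the signed sum of its edges. For instance
  ∂cfh = fh − ch + cf,
  ∂ade = de − ae + ad.
The 24×16 boundary matrix has rank 15 and Smith normal form diag(1,1,1,1,1,1,1,1,1,1,1,1,1,1,1).

Now H_k = ker ∂_k / im ∂_{k+1}, so:

  H_0: rank C_0 − rank ∂_1 = 8 − 7 = 1, and the invariant factors of ∂_1 are all 1, so H_0 = Z.
  H_1: rank ker ∂_1 − rank ∂_2 = (24 − 7) − 15 = 2, and the invariant factors of ∂_2 are all 1, so H_1 = Z^2.
  H_2: rank ker ∂_2 − rank ∂_3 = (16 − 15) − 0 = 1, and there is no ∂_3, so H_2 = Z.

As a check, the Euler characteristic is 8 − 24 + 16 = 0, which agrees with 1 − 2 + 1 = 0.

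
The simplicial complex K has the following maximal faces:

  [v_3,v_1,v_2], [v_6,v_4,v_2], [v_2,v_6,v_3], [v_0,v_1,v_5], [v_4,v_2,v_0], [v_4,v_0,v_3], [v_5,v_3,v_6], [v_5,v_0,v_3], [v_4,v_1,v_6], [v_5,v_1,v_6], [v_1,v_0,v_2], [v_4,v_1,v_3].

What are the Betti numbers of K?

Order the vertices as v_0 < v_1 < v_2 < v_3 < v_4 < v_5 < v_6. Listing each simplex with vertices in this order, K has dimension 2 with simplices:

  0-simplices (7): [v_0], [v_1], [v_2], [v_3], [v_4], [v_5], [v_6]
  1-simplices (18): (18 of them)
  2-simplices (12): (12 of them)

Hence C_0 ≅ Z^7, C_1 ≅ Z^18, C_2 ≅ Z^12.

Boundary ∂_1: C_1 → C_0 sends each edge [p,q] (with p < q) to q − p. For instance
  ∂[v_2,v_4] = [v_4] − [v_2].
As a 7×18 matrix over Z this has rank 6, with invariant factors (1,1,1,1,1,1).

∂_2: C_2 → C_1 sends each 2-simplex [p,q,r] to [q,r] − [p,r] + [p,q]. For instance
  ∂[v_0,v_3,v_5] = [v_3,v_5] − [v_0,v_5] + [v_0,v_3],
  ∂[v_1,v_5,v_6] = [v_5,v_6] − [v_1,v_6] + [v_1,v_5].
The resulting 18×12 matrix has rank 12, and its Smith normal form has invariant factors (1,1,1,1,1,1,1,1,1,1,1,2).

Now H_k = ker ∂_k / im ∂_{k+1}, so:

  H_0: rank C_0 − rank ∂_1 = 7 − 6 = 1, and the invariant factors of ∂_1 are all 1, so H_0 ≅ Z.
  H_1: rank ker ∂_1 − rank ∂_2 = (18 − 6) − 12 = 0, and ∂_2 has invariant factor 2 > 1, so H_1 ≅ Z_2.
  H_2: rank ker ∂_2 − rank ∂_3 = (12 − 12) − 0 = 0, and there is no ∂_3, so H_2 ≅ 0.

Hence the Betti numbers are b_0 = 1, b_1 = 0, b_2 = 0.

b_0 = 1, b_1 = 0, b_2 = 0.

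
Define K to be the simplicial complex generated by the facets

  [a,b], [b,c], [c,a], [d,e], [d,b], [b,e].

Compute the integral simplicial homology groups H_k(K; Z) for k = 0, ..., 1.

K has 5 vertices, 6 edges.
rank ∂_0 = 0, rank ∂_1 = 4 ⇒ b_0 = 5 − 0 − 4 = 1; all invariant factors of ∂_1 are 1 so no torsion. So H_0 ≅ Z.
rank ∂_1 = 4, rank ∂_2 = 0 ⇒ b_1 = 6 − 4 − 0 = 2. So H_1 ≅ Z^2.

H_0 ≅ Z,  H_1 ≅ Z^2.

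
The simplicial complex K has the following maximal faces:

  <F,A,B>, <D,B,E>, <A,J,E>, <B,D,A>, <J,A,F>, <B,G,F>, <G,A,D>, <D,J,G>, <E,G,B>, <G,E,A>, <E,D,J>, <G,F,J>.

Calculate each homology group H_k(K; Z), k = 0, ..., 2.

We work with the vertex ordering A < B < D < E < F < G < J. The simplices of K, each written with vertices in increasing order, are:

  0-simplices (7): A, B, D, E, F, G, J
  1-simplices (18): AB, AD, AE, AF, AG, AJ, BD, BE, BF, BG, DE, DG, DJ, EG, EJ, FG, FJ, GJ
  2-simplices (12): ABD, ABF, ADG, AEG, AEJ, AFJ, BDE, BEG, BFG, DEJ, DGJ, FGJ

so the chain groups are C_0 ≅ Z^7, C_1 ≅ Z^18, C_2 ≅ Z^12.

The boundary map ∂_1: C_1 → C_0 maps an edge to its endpoints' difference, ∂[p,q] = q − p. For instance
  ∂AG = G − A.
The 7×18 boundary matrix has rank 6 and Smith normal form diag(1,1,1,1,1,1).

The boundary map ∂_2: C_2 → C_1 sends each 2-simplex [p,q,r] to [q,r] − [p,r] + [p,q]. For instance
  ∂BEG = EG − BG + BE,
  ∂FGJ = GJ − FJ + FG.
This gives a 18×12 integer matrix of rank 12; reducing to Smith normal form yields diagonal entries (1,1,1,1,1,1,1,1,1,1,1,2).

Computing H_k = (kernel of ∂_k) / (image of ∂_{k+1}):

  H_0: rank C_0 − rank ∂_1 = 7 − 6 = 1, and the invariant factors of ∂_1 are all 1, so H_0 ≅ Z.
  H_1: rank ker ∂_1 − rank ∂_2 = (18 − 6) − 12 = 0, and ∂_2 has invariant factor 2 > 1, so H_1 ≅ Z/2.
  H_2: rank ker ∂_2 − rank ∂_3 = (12 − 12) − 0 = 0, and there is no ∂_3, so H_2 ≅ 0.

H_0 = Z,  H_1 = Z/2,  H_2 = 0.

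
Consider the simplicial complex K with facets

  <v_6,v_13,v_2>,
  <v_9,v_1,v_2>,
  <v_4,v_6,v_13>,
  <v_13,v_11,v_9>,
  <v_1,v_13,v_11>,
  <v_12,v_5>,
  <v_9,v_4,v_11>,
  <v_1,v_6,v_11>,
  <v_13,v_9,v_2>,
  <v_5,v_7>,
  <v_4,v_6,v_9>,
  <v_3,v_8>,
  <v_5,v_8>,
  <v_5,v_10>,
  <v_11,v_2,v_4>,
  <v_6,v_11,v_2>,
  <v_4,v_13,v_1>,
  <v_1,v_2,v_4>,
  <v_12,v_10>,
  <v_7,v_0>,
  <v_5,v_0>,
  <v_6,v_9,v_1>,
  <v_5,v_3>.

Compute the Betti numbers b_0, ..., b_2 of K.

b_0 = 2, b_1 = 5, b_2 = 1.

Take the total order v_0 < v_1 < v_2 < v_3 < v_4 < v_5 < v_6 < v_7 < v_8 < v_9 < v_10 < v_11 < v_12 < v_13 on the vertex set. Then K (dimension 2) consists of the simplices:

  0-simplices (14): [v_0], [v_1], [v_2], [v_3], [v_4], [v_5], [v_6], [v_7], [v_8], [v_9], [v_10], [v_11], [v_12], [v_13]
  1-simplices (30): (30 of them)
  2-simplices (14): (14 of them)

giving chain groups C_0 ≅ Z^14, C_1 ≅ Z^30, C_2 ≅ Z^14.

∂_1: C_1 → C_0 is given by ∂[p,q] = [q] − [p]. For instance
  ∂[v_9,v_13] = [v_13] − [v_9].
This gives a 14×30 integer matrix of rank 12; reducing to Smith normal form yields diagonal entries (1,1,1,1,1,1,1,1,1,1,1,1).

The boundary map ∂_2: C_2 → C_1 acts by ∂[p,q,r] = [q,r] − [p,r] + [p,q]. For instance
  ∂[v_2,v_6,v_13] = [v_6,v_13] − [v_2,v_13] + [v_2,v_6],
  ∂[v_1,v_6,v_11] = [v_6,v_11] − [v_1,v_11] + [v_1,v_6].
The 30×14 boundary matrix has rank 13 and Smith normal form diag(1,1,1,1,1,1,1,1,1,1,1,1,1).

Reading off H_k = ker ∂_k / im ∂_{k+1}:

  H_0: rank C_0 − rank ∂_1 = 14 − 12 = 2, and the invariant factors of ∂_1 are all 1, so H_0 ≅ Z^2.
  H_1: rank ker ∂_1 − rank ∂_2 = (30 − 12) − 13 = 5, and the invariant factors of ∂_2 are all 1, so H_1 ≅ Z^5.
  H_2: rank ker ∂_2 − rank ∂_3 = (14 − 13) − 0 = 1, and there is no ∂_3, so H_2 ≅ Z.

(K is a triangulation of the disjoint union of the torus T^2 and a wedge of 3 circles.)

Hence the Betti numbers are b_0 = 2, b_1 = 5, b_2 = 1.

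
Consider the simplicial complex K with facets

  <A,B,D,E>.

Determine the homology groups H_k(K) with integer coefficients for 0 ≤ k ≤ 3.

Take the total order A < B < D < E on the vertex set. Then K (dimension 3) consists of the simplices:

  0-simplices (4): A, B, D, E
  1-simplices (6): AB, AD, AE, BD, BE, DE
  2-simplices (4): ABD, ABE, ADE, BDE
  3-simplices (1): ABDE

so the chain groups are C_0 ≅ Z^4, C_1 ≅ Z^6, C_2 ≅ Z^4, C_3 ≅ Z^1.

∂_1: C_1 → C_0 maps an edge to its endpoints' difference, ∂[p,q] = q − p. For instance
  ∂AB = B − A.
The 4×6 boundary matrix has rank 3 and Smith normal form diag(1,1,1).

Boundary ∂_2: C_2 → C_1 acts by ∂[p,q,r] = [q,r] − [p,r] + [p,q]. For instance
  ∂BDE = DE − BE + BD,
  ∂ADE = DE − AE + AD.
The resulting 6×4 matrix has rank 3, and its Smith normal form has invariant factors (1,1,1).

Boundary ∂_3: C_3 → C_2 sends each 3-simplex σ to the alternating sum Σ_i (−1)^i (σ with its i-th vertex removed). For instance
  ∂ABDE = BDE − ADE + ABE − ABD.
The resulting 4×1 matrix has rank 1, and its Smith normal form has invariant factors (1).

Now H_k = ker ∂_k / im ∂_{k+1}, so:

  H_0: rank C_0 − rank ∂_1 = 4 − 3 = 1, and the invariant factors of ∂_1 are all 1, so H_0 = Z.
  H_1: rank ker ∂_1 − rank ∂_2 = (6 − 3) − 3 = 0, and the invariant factors of ∂_2 are all 1, so H_1 = 0.
  H_2: rank ker ∂_2 − rank ∂_3 = (4 − 3) − 1 = 0, and the invariant factors of ∂_3 are all 1, so H_2 = 0.
  H_3: rank ker ∂_3 − rank ∂_4 = (1 − 1) − 0 = 0, and there is no ∂_4, so H_3 = 0.

(K is a triangulation of the 3-simplex.)

H_0 = Z,  H_1 = 0,  H_2 = 0,  H_3 = 0.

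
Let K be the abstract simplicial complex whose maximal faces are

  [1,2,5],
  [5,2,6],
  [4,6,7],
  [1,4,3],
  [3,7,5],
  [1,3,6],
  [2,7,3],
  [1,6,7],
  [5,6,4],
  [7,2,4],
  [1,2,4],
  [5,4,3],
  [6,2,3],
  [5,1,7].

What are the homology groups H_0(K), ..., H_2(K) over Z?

H_0 ≅ Z,  H_1 ≅ Z^2,  H_2 ≅ Z.

Fix the vertex order 1 < 2 < 3 < 4 < 5 < 6 < 7 and write every simplex with vertices in increasing order. Then dim K = 2 and the simplices of K are:

  0-simplices (7): [1], [2], [3], [4], [5], [6], [7]
  1-simplices (21): [1,2], [1,3], [1,4], [1,5], [1,6], [1,7], [2,3], [2,4], [2,5], [2,6], [2,7], [3,4], [3,5], [3,6], [3,7], [4,5], [4,6], [4,7], [5,6], [5,7], [6,7]
  2-simplices (14): [1,2,4], [1,2,5], [1,3,4], [1,3,6], [1,5,7], [1,6,7], [2,3,6], [2,3,7], [2,4,7], [2,5,6], [3,4,5], [3,5,7], [4,5,6], [4,6,7]

so the chain groups are C_0 ≅ Z^7, C_1 ≅ Z^21, C_2 ≅ Z^14.

∂_1: C_1 → C_0 maps an edge to its endpoints' difference, ∂[p,q] = q − p.
The resulting 7×21 matrix has rank 6, and its Smith normal form has invariant factors (1,1,1,1,1,1).

Boundary ∂_2: C_2 → C_1 sends each 2-simplex [p,q,r] to [q,r] − [p,r] + [p,q]. For instance
  ∂[4,6,7] = [6,7] − [4,7] + [4,6],
  ∂[1,6,7] = [6,7] − [1,7] + [1,6].
This gives a 21×14 integer matrix of rank 13; reducing to Smith normal form yields diagonal entries (1,1,1,1,1,1,1,1,1,1,1,1,1).

Reading off H_k = ker ∂_k / im ∂_{k+1}:

  H_0: rank C_0 − rank ∂_1 = 7 − 6 = 1, and the invariant factors of ∂_1 are all 1, so H_0 ≅ Z.
  H_1: rank ker ∂_1 − rank ∂_2 = (21 − 6) − 13 = 2, and the invariant factors of ∂_2 are all 1, so H_1 ≅ Z^2.
  H_2: rank ker ∂_2 − rank ∂_3 = (14 − 13) − 0 = 1, and there is no ∂_3, so H_2 ≅ Z.

As a check, the Euler characteristic is 7 − 21 + 14 = 0, which agrees with 1 − 2 + 1 = 0.
(K is a triangulation of the torus T^2.)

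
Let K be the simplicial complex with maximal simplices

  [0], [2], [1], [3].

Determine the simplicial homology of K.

Fix the vertex order 0 < 1 < 2 < 3 and write every simplex with vertices in increasing order. Then dim K = 0 and the simplices of K are:

  0-simplices (4): [0], [1], [2], [3]

Hence C_0 ≅ Z^4.

From H_k ≅ ker(∂_k) / im(∂_{k+1}) we obtain:

  H_0: rank C_0 − rank ∂_1 = 4 − 0 = 4, and there is no ∂_1, so H_0 = Z^4.

H_0 ≅ Z^4.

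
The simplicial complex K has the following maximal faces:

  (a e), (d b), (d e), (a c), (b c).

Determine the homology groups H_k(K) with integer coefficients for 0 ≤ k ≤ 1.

H_0 ≅ Z,  H_1 ≅ Z.

Take the total order a < b < c < d < e on the vertex set. Then K (dimension 1) consists of the simplices:

  0-simplices (5): a, b, c, d, e
  1-simplices (5): ac, ae, bc, bd, de

so the chain groups are C_0 ≅ Z^5, C_1 ≅ Z^5.

∂_1: C_1 → C_0 sends each edge [p,q] (with p < q) to q − p.
The resulting 5×5 matrix has rank 4, and its Smith normal form has invariant factors (1,1,1,1).

Reading off H_k = ker ∂_k / im ∂_{k+1}:

  H_0: rank C_0 − rank ∂_1 = 5 − 4 = 1, and the invariant factors of ∂_1 are all 1, so H_0 = Z.
  H_1: rank ker ∂_1 − rank ∂_2 = (5 − 4) − 0 = 1, and there is no ∂_2, so H_1 = Z.

As a check, the Euler characteristic is 5 − 5 = 0, which agrees with 1 − 1 = 0.
(K is a triangulation of the circle S^1.)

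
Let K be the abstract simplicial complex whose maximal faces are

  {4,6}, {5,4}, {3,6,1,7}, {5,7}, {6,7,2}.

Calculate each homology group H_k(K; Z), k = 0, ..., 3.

H_0 = Z,  H_1 = Z,  H_2 = 0,  H_3 = 0.

We work with the vertex ordering 1 < 2 < 3 < 4 < 5 < 6 < 7. The simplices of K, each written with vertices in increasing order, are:

  0-simplices (7): [1], [2], [3], [4], [5], [6], [7]
  1-simplices (11): [1,3], [1,6], [1,7], [2,6], [2,7], [3,6], [3,7], [4,5], [4,6], [5,7], [6,7]
  2-simplices (5): [1,3,6], [1,3,7], [1,6,7], [2,6,7], [3,6,7]
  3-simplices (1): [1,3,6,7]

giving chain groups C_0 ≅ Z^7, C_1 ≅ Z^11, C_2 ≅ Z^5, C_3 ≅ Z^1.

The boundary map ∂_1: C_1 → C_0 sends each edge [p,q] (with p < q) to q − p.
The resulting 7×11 matrix has rank 6, and its Smith normal form has invariant factors (1,1,1,1,1,1).

The boundary map ∂_2: C_2 → C_1 sends each 2-simplex [p,q,r] to [q,r] − [p,r] + [p,q]. For instance
  ∂[1,3,7] = [3,7] − [1,7] + [1,3],
  ∂[1,3,6] = [3,6] − [1,6] + [1,3].
As a 11×5 matrix over Z this has rank 4, with invariant factors (1,1,1,1).

Boundary ∂_3: C_3 → C_2 sends each 3-simplex σ to the alternating sum Σ_i (−1)^i (σ with its i-th vertex removed). For instance
  ∂[1,3,6,7] = [3,6,7] − [1,6,7] + [1,3,7] − [1,3,6].
As a 5×1 matrix over Z this has rank 1, with invariant factors (1).

Now H_k = ker ∂_k / im ∂_{k+1}, so:

  H_0: rank C_0 − rank ∂_1 = 7 − 6 = 1, and the invariant factors of ∂_1 are all 1, so H_0 = Z.
  H_1: rank ker ∂_1 − rank ∂_2 = (11 − 6) − 4 = 1, and the invariant factors of ∂_2 are all 1, so H_1 = Z.
  H_2: rank ker ∂_2 − rank ∂_3 = (5 − 4) − 1 = 0, and the invariant factors of ∂_3 are all 1, so H_2 = 0.
  H_3: rank ker ∂_3 − rank ∂_4 = (1 − 1) − 0 = 0, and there is no ∂_4, so H_3 = 0.

As a check, the Euler characteristic is 7 − 11 + 5 − 1 = 0, which agrees with 1 − 1 + 0 − 0 = 0.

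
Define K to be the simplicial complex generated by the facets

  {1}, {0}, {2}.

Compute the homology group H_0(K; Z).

H_0 = Z^3.

K has 3 vertices.
rank ∂_0 = 0, rank ∂_1 = 0 ⇒ b_0 = 3 − 0 − 0 = 3. So H_0 ≅ Z^3.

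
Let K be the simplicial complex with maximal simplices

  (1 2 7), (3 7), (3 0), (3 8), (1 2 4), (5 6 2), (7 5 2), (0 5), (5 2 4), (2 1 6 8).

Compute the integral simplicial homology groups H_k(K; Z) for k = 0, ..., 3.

H_0 = Z,  H_1 = Z^2,  H_2 = 0,  H_3 = 0.

Take the total order 0 < 1 < 2 < 3 < 4 < 5 < 6 < 7 < 8 on the vertex set. Then K (dimension 3) consists of the simplices:

  0-simplices (9): [0], [1], [2], [3], [4], [5], [6], [7], [8]
  1-simplices (18): [0,3], [0,5], [1,2], [1,4], [1,6], [1,7], [1,8], [2,4], [2,5], [2,6], [2,7], [2,8], [3,7], [3,8], [4,5], [5,6], [5,7], [6,8]
  2-simplices (9): [1,2,4], [1,2,6], [1,2,7], [1,2,8], [1,6,8], [2,4,5], [2,5,6], [2,5,7], [2,6,8]
  3-simplices (1): [1,2,6,8]

Hence C_0 ≅ Z^9, C_1 ≅ Z^18, C_2 ≅ Z^9, C_3 ≅ Z^1.

∂_1: C_1 → C_0 maps an edge to its endpoints' difference, ∂[p,q] = q − p. For instance
  ∂[1,6] = [6] − [1].
The 9×18 boundary matrix has rank 8 and Smith normal form diag(1,1,1,1,1,1,1,1).

Boundary ∂_2: C_2 → C_1 maps a triangle to the signed sum of its edges. For instance
  ∂[1,2,6] = [2,6] − [1,6] + [1,2],
  ∂[1,2,8] = [2,8] − [1,8] + [1,2].
As a 18×9 matrix over Z this has rank 8, with invariant factors (1,1,1,1,1,1,1,1).

Boundary ∂_3: C_3 → C_2 sends each 3-simplex σ to the alternating sum Σ_i (−1)^i (σ with its i-th vertex removed). For instance
  ∂[1,2,6,8] = [2,6,8] − [1,6,8] + [1,2,8] − [1,2,6].
The 9×1 boundary matrix has rank 1 and Smith normal form diag(1).

Computing H_k = (kernel of ∂_k) / (image of ∂_{k+1}):

  H_0: rank C_0 − rank ∂_1 = 9 − 8 = 1, and the invariant factors of ∂_1 are all 1, so H_0 ≅ Z.
  H_1: rank ker ∂_1 − rank ∂_2 = (18 − 8) − 8 = 2, and the invariant factors of ∂_2 are all 1, so H_1 ≅ Z^2.
  H_2: rank ker ∂_2 − rank ∂_3 = (9 − 8) − 1 = 0, and the invariant factors of ∂_3 are all 1, so H_2 ≅ 0.
  H_3: rank ker ∂_3 − rank ∂_4 = (1 − 1) − 0 = 0, and there is no ∂_4, so H_3 ≅ 0.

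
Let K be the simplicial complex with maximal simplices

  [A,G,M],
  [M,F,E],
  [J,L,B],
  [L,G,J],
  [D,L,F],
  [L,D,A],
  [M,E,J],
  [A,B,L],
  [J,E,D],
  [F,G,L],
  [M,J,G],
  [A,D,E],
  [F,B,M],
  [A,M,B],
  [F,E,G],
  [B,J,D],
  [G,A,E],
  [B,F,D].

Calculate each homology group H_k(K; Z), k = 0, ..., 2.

H_0 = Z,  H_1 = Z ⊕ Z/2,  H_2 = 0.

We work with the vertex ordering A < B < D < E < F < G < J < L < M. The simplices of K, each written with vertices in increasing order, are:

  0-simplices (9): A, B, D, E, F, G, J, L, M
  1-simplices (27): AB, AD, AE, AG, AL, AM, BD, BF, BJ, BL, BM, DE, DF, DJ, DL, EF, EG, EJ, EM, FG, FL, FM, GJ, GL, GM, JL, JM
  2-simplices (18): ABL, ABM, ADE, ADL, AEG, AGM, BDF, BDJ, BFM, BJL, DEJ, DFL, EFG, EFM, EJM, FGL, GJL, GJM

so the chain groups are C_0 ≅ Z^9, C_1 ≅ Z^27, C_2 ≅ Z^18.

∂_1: C_1 → C_0 is given by ∂[p,q] = [q] − [p]. For instance
  ∂BM = M − B.
As a 9×27 matrix over Z this has rank 8, with invariant factors (1,1,1,1,1,1,1,1).

The boundary map ∂_2: C_2 → C_1 maps a triangle to the signed sum of its edges. For instance
  ∂GJM = JM − GM + GJ,
  ∂DEJ = EJ − DJ + DE.
As a 27×18 matrix over Z this has rank 18, with invariant factors (1,1,1,1,1,1,1,1,1,1,1,1,1,1,1,1,1,2).

Reading off H_k = ker ∂_k / im ∂_{k+1}:

  H_0: rank C_0 − rank ∂_1 = 9 − 8 = 1, and the invariant factors of ∂_1 are all 1, so H_0 ≅ Z.
  H_1: rank ker ∂_1 − rank ∂_2 = (27 − 8) − 18 = 1, and ∂_2 has invariant factor 2 > 1, so H_1 ≅ Z ⊕ Z/2.
  H_2: rank ker ∂_2 − rank ∂_3 = (18 − 18) − 0 = 0, and there is no ∂_3, so H_2 ≅ 0.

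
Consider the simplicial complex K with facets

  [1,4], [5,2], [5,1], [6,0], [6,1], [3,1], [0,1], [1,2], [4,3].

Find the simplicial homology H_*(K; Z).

H_0 ≅ Z,  H_1 ≅ Z^3.

We work with the vertex ordering 0 < 1 < 2 < 3 < 4 < 5 < 6. The simplices of K, each written with vertices in increasing order, are:

  0-simplices (7): [0], [1], [2], [3], [4], [5], [6]
  1-simplices (9): [0,1], [0,6], [1,2], [1,3], [1,4], [1,5], [1,6], [2,5], [3,4]

Hence C_0 ≅ Z^7, C_1 ≅ Z^9.

∂_1: C_1 → C_0 sends each edge [p,q] (with p < q) to q − p.
The 7×9 boundary matrix has rank 6 and Smith normal form diag(1,1,1,1,1,1).

Now H_k = ker ∂_k / im ∂_{k+1}, so:

  H_0: rank C_0 − rank ∂_1 = 7 − 6 = 1, and the invariant factors of ∂_1 are all 1, so H_0 = Z.
  H_1: rank ker ∂_1 − rank ∂_2 = (9 − 6) − 0 = 3, and there is no ∂_2, so H_1 = Z^3.

As a check, the Euler characteristic is 7 − 9 = -2, which agrees with 1 − 3 = -2.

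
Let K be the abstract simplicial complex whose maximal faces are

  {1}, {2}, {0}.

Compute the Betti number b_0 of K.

b_0 = 3.

K has 3 vertices.
rank ∂_0 = 0, rank ∂_1 = 0 ⇒ b_0 = 3 − 0 − 0 = 3. So H_0 = Z^3.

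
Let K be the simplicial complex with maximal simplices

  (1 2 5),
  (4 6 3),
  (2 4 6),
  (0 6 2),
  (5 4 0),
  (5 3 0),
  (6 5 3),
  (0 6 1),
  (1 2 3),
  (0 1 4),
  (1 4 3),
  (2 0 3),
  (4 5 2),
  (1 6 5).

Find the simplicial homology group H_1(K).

H_1 ≅ Z^2.

Order the vertices as 0 < 1 < 2 < 3 < 4 < 5 < 6. Listing each simplex with vertices in this order, K has dimension 2 with simplices:

  0-simplices (7): [0], [1], [2], [3], [4], [5], [6]
  1-simplices (21): [0,1], [0,2], [0,3], [0,4], [0,5], [0,6], [1,2], [1,3], [1,4], [1,5], [1,6], [2,3], [2,4], [2,5], [2,6], [3,4], [3,5], [3,6], [4,5], [4,6], [5,6]
  2-simplices (14): [0,1,4], [0,1,6], [0,2,3], [0,2,6], [0,3,5], [0,4,5], [1,2,3], [1,2,5], [1,3,4], [1,5,6], [2,4,5], [2,4,6], [3,4,6], [3,5,6]

so the chain groups are C_0 ≅ Z^7, C_1 ≅ Z^21, C_2 ≅ Z^14.

The boundary map ∂_1: C_1 → C_0 is given by ∂[p,q] = [q] − [p].
This gives a 7×21 integer matrix of rank 6; reducing to Smith normal form yields diagonal entries (1,1,1,1,1,1).

The boundary map ∂_2: C_2 → C_1 sends each 2-simplex [p,q,r] to [q,r] − [p,r] + [p,q]. For instance
  ∂[0,1,6] = [1,6] − [0,6] + [0,1],
  ∂[0,2,3] = [2,3] − [0,3] + [0,2].
The 21×14 boundary matrix has rank 13 and Smith normal form diag(1,1,1,1,1,1,1,1,1,1,1,1,1).

Reading off H_k = ker ∂_k / im ∂_{k+1}:

  H_1: rank ker ∂_1 − rank ∂_2 = (21 − 6) − 13 = 2, and the invariant factors of ∂_2 are all 1, so H_1 ≅ Z^2.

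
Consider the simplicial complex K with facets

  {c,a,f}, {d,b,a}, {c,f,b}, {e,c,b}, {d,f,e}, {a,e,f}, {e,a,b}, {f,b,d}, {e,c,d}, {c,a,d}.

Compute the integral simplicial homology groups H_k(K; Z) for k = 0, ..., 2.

H_0 ≅ Z,  H_1 ≅ Z/2Z,  H_2 = 0.

We work with the vertex ordering a < b < c < d < e < f. The simplices of K, each written with vertices in increasing order, are:

  0-simplices (6): a, b, c, d, e, f
  1-simplices (15): ab, ac, ad, ae, af, bc, bd, be, bf, cd, ce, cf, de, df, ef
  2-simplices (10): abd, abe, acd, acf, aef, bce, bcf, bdf, cde, def

giving chain groups C_0 ≅ Z^6, C_1 ≅ Z^15, C_2 ≅ Z^10.

∂_1: C_1 → C_0 is given by ∂[p,q] = [q] − [p]. For instance
  ∂ad = d − a.
The 6×15 boundary matrix has rank 5 and Smith normal form diag(1,1,1,1,1).

∂_2: C_2 → C_1 maps a triangle to the signed sum of its edges. For instance
  ∂abe = be − ae + ab,
  ∂cde = de − ce + cd.
The 15×10 boundary matrix has rank 10 and Smith normal form diag(1,1,1,1,1,1,1,1,1,2).

Reading off H_k = ker ∂_k / im ∂_{k+1}:

  H_0: rank C_0 − rank ∂_1 = 6 − 5 = 1, and the invariant factors of ∂_1 are all 1, so H_0 = Z.
  H_1: rank ker ∂_1 − rank ∂_2 = (15 − 5) − 10 = 0, and ∂_2 has invariant factor 2 > 1, so H_1 = Z/2Z.
  H_2: rank ker ∂_2 − rank ∂_3 = (10 − 10) − 0 = 0, and there is no ∂_3, so H_2 = 0.

As a check, the Euler characteristic is 6 − 15 + 10 = 1, which agrees with 1 − 0 + 0 = 1.
(K is a triangulation of the real projective plane RP^2.)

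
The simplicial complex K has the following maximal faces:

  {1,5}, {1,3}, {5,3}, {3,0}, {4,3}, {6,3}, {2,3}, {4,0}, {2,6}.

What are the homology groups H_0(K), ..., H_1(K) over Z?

H_0 ≅ Z,  H_1 ≅ Z^3.

K has 7 vertices, 9 edges.
rank ∂_0 = 0, rank ∂_1 = 6 ⇒ b_0 = 7 − 0 − 6 = 1; all invariant factors of ∂_1 are 1 so no torsion. So H_0 = Z.
rank ∂_1 = 6, rank ∂_2 = 0 ⇒ b_1 = 9 − 6 − 0 = 3. So H_1 = Z^3.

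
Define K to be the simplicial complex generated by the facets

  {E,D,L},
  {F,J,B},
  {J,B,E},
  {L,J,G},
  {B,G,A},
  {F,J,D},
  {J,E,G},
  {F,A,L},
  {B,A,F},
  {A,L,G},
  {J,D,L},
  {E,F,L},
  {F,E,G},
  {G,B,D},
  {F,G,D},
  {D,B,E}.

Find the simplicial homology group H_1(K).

H_1 ≅ Z^2.

Take the total order A < B < D < E < F < G < J < L on the vertex set. Then K (dimension 2) consists of the simplices:

  0-simplices (8): A, B, D, E, F, G, J, L
  1-simplices (24): AB, AF, AG, AL, BD, BE, BF, BG, BJ, DE, DF, DG, DJ, DL, EF, EG, EJ, EL, FG, FJ, FL, GJ, GL, JL
  2-simplices (16): ABF, ABG, AFL, AGL, BDE, BDG, BEJ, BFJ, DEL, DFG, DFJ, DJL, EFG, EFL, EGJ, GJL

Hence C_0 ≅ Z^8, C_1 ≅ Z^24, C_2 ≅ Z^16.

Boundary ∂_1: C_1 → C_0 sends each edge [p,q] (with p < q) to q − p. For instance
  ∂AB = B − A.
The resulting 8×24 matrix has rank 7, and its Smith normal form has invariant factors (1,1,1,1,1,1,1).

The boundary map ∂_2: C_2 → C_1 maps a triangle to the signed sum of its edges. For instance
  ∂EGJ = GJ − EJ + EG,
  ∂ABG = BG − AG + AB.
As a 24×16 matrix over Z this has rank 15, with invariant factors (1,1,1,1,1,1,1,1,1,1,1,1,1,1,1).

Reading off H_k = ker ∂_k / im ∂_{k+1}:

  H_1: rank ker ∂_1 − rank ∂_2 = (24 − 7) − 15 = 2, and the invariant factors of ∂_2 are all 1, so H_1 = Z^2.

(K is a triangulation of the torus T^2.)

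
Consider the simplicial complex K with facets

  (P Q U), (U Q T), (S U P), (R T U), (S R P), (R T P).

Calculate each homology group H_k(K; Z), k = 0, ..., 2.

Fix the vertex order P < Q < R < S < T < U and write every simplex with vertices in increasing order. Then dim K = 2 and the simplices of K are:

  0-simplices (6): P, Q, R, S, T, U
  1-simplices (12): PQ, PR, PS, PT, PU, QT, QU, RS, RT, RU, SU, TU
  2-simplices (6): PQU, PRS, PRT, PSU, QTU, RTU

giving chain groups C_0 ≅ Z^6, C_1 ≅ Z^12, C_2 ≅ Z^6.

The boundary map ∂_1: C_1 → C_0 maps an edge to its endpoints' difference, ∂[p,q] = q − p. For instance
  ∂PR = R − P.
This gives a 6×12 integer matrix of rank 5; reducing to Smith normal form yields diagonal entries (1,1,1,1,1).

Boundary ∂_2: C_2 → C_1 acts by ∂[p,q,r] = [q,r] − [p,r] + [p,q]. For instance
  ∂PSU = SU − PU + PS,
  ∂RTU = TU − RU + RT.
The 12×6 boundary matrix has rank 6 and Smith normal form diag(1,1,1,1,1,1).

Computing H_k = (kernel of ∂_k) / (image of ∂_{k+1}):

  H_0: rank C_0 − rank ∂_1 = 6 − 5 = 1, and the invariant factors of ∂_1 are all 1, so H_0 ≅ Z.
  H_1: rank ker ∂_1 − rank ∂_2 = (12 − 5) − 6 = 1, and the invariant factors of ∂_2 are all 1, so H_1 ≅ Z.
  H_2: rank ker ∂_2 − rank ∂_3 = (6 − 6) − 0 = 0, and there is no ∂_3, so H_2 ≅ 0.

(K is a triangulation of the cylinder S^1 x I.)

H_0 = Z,  H_1 = Z,  H_2 = 0.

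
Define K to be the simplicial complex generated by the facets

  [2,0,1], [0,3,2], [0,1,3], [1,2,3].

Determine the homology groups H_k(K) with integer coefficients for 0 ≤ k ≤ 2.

H_0 = Z,  H_1 = 0,  H_2 = Z.

Take the total order 0 < 1 < 2 < 3 on the vertex set. Then K (dimension 2) consists of the simplices:

  0-simplices (4): [0], [1], [2], [3]
  1-simplices (6): [0,1], [0,2], [0,3], [1,2], [1,3], [2,3]
  2-simplices (4): [0,1,2], [0,1,3], [0,2,3], [1,2,3]

giving chain groups C_0 ≅ Z^4, C_1 ≅ Z^6, C_2 ≅ Z^4.

The boundary map ∂_1: C_1 → C_0 maps an edge to its endpoints' difference, ∂[p,q] = q − p.
As a 4×6 matrix over Z this has rank 3, with invariant factors (1,1,1).

Boundary ∂_2: C_2 → C_1 maps a triangle to the signed sum of its edges. For instance
  ∂[1,2,3] = [2,3] − [1,3] + [1,2],
  ∂[0,2,3] = [2,3] − [0,3] + [0,2].
The 6×4 boundary matrix has rank 3 and Smith normal form diag(1,1,1).

Reading off H_k = ker ∂_k / im ∂_{k+1}:

  H_0: rank C_0 − rank ∂_1 = 4 − 3 = 1, and the invariant factors of ∂_1 are all 1, so H_0 = Z.
  H_1: rank ker ∂_1 − rank ∂_2 = (6 − 3) − 3 = 0, and the invariant factors of ∂_2 are all 1, so H_1 = 0.
  H_2: rank ker ∂_2 − rank ∂_3 = (4 − 3) − 0 = 1, and there is no ∂_3, so H_2 = Z.

As a check, the Euler characteristic is 4 − 6 + 4 = 2, which agrees with 1 − 0 + 1 = 2.
(K is a triangulation of the 2-sphere S^2.)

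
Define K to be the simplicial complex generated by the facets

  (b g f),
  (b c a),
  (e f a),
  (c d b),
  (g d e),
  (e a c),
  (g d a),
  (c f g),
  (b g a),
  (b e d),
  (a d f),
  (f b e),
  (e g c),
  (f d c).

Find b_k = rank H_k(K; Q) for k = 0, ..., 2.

b_0 = 1, b_1 = 2, b_2 = 1.

Fix the vertex order a < b < c < d < e < f < g and write every simplex with vertices in increasing order. Then dim K = 2 and the simplices of K are:

  0-simplices (7): a, b, c, d, e, f, g
  1-simplices (21): ab, ac, ad, ae, af, ag, bc, bd, be, bf, bg, cd, ce, cf, cg, de, df, dg, ef, eg, fg
  2-simplices (14): abc, abg, ace, adf, adg, aef, bcd, bde, bef, bfg, cdf, ceg, cfg, deg

Hence C_0 ≅ Z^7, C_1 ≅ Z^21, C_2 ≅ Z^14.

The boundary map ∂_1: C_1 → C_0 maps an edge to its endpoints' difference, ∂[p,q] = q − p. For instance
  ∂bf = f − b.
As a 7×21 matrix over Z this has rank 6, with invariant factors (1,1,1,1,1,1).

Boundary ∂_2: C_2 → C_1 acts by ∂[p,q,r] = [q,r] − [p,r] + [p,q]. For instance
  ∂bde = de − be + bd,
  ∂ace = ce − ae + ac.
The 21×14 boundary matrix has rank 13 and Smith normal form diag(1,1,1,1,1,1,1,1,1,1,1,1,1).

Now H_k = ker ∂_k / im ∂_{k+1}, so:

  H_0: rank C_0 − rank ∂_1 = 7 − 6 = 1, and the invariant factors of ∂_1 are all 1, so H_0 = Z.
  H_1: rank ker ∂_1 − rank ∂_2 = (21 − 6) − 13 = 2, and the invariant factors of ∂_2 are all 1, so H_1 = Z^2.
  H_2: rank ker ∂_2 − rank ∂_3 = (14 − 13) − 0 = 1, and there is no ∂_3, so H_2 = Z.

(K is a triangulation of the torus T^2.)

Hence the Betti numbers are b_0 = 1, b_1 = 2, b_2 = 1.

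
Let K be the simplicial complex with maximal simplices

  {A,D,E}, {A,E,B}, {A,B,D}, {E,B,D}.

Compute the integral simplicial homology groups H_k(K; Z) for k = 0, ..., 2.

Order the vertices as A < B < D < E. Listing each simplex with vertices in this order, K has dimension 2 with simplices:

  0-simplices (4): A, B, D, E
  1-simplices (6): AB, AD, AE, BD, BE, DE
  2-simplices (4): ABD, ABE, ADE, BDE

Hence C_0 ≅ Z^4, C_1 ≅ Z^6, C_2 ≅ Z^4.

Boundary ∂_1: C_1 → C_0 sends each edge [p,q] (with p < q) to q − p. For instance
  ∂BD = D − B.
This gives a 4×6 integer matrix of rank 3; reducing to Smith normal form yields diagonal entries (1,1,1).

Boundary ∂_2: C_2 → C_1 acts by ∂[p,q,r] = [q,r] − [p,r] + [p,q]. For instance
  ∂ABE = BE − AE + AB,
  ∂BDE = DE − BE + BD.
The resulting 6×4 matrix has rank 3, and its Smith normal form has invariant factors (1,1,1).

From H_k ≅ ker(∂_k) / im(∂_{k+1}) we obtain:

  H_0: rank C_0 − rank ∂_1 = 4 − 3 = 1, and the invariant factors of ∂_1 are all 1, so H_0 = Z.
  H_1: rank ker ∂_1 − rank ∂_2 = (6 − 3) − 3 = 0, and the invariant factors of ∂_2 are all 1, so H_1 = 0.
  H_2: rank ker ∂_2 − rank ∂_3 = (4 − 3) − 0 = 1, and there is no ∂_3, so H_2 = Z.

(K is a triangulation of the 2-sphere S^2.)

H_0 = Z,  H_1 = 0,  H_2 = Z.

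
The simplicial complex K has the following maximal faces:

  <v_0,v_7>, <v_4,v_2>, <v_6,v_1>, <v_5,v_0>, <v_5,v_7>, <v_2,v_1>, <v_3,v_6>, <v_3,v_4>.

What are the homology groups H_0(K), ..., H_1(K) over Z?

H_0 = Z^2,  H_1 = Z^2.

We work with the vertex ordering v_0 < v_1 < v_2 < v_3 < v_4 < v_5 < v_6 < v_7. The simplices of K, each written with vertices in increasing order, are:

  0-simplices (8): [v_0], [v_1], [v_2], [v_3], [v_4], [v_5], [v_6], [v_7]
  1-simplices (8): [v_0,v_5], [v_0,v_7], [v_1,v_2], [v_1,v_6], [v_2,v_4], [v_3,v_4], [v_3,v_6], [v_5,v_7]

so the chain groups are C_0 ≅ Z^8, C_1 ≅ Z^8.

Boundary ∂_1: C_1 → C_0 sends each edge [p,q] (with p < q) to q − p. For instance
  ∂[v_0,v_7] = [v_7] − [v_0].
The 8×8 boundary matrix has rank 6 and Smith normal form diag(1,1,1,1,1,1).

Computing H_k = (kernel of ∂_k) / (image of ∂_{k+1}):

  H_0: rank C_0 − rank ∂_1 = 8 − 6 = 2, and the invariant factors of ∂_1 are all 1, so H_0 = Z^2.
  H_1: rank ker ∂_1 − rank ∂_2 = (8 − 6) − 0 = 2, and there is no ∂_2, so H_1 = Z^2.

(K is a triangulation of the disjoint union of the circle S^1 and the circle S^1.)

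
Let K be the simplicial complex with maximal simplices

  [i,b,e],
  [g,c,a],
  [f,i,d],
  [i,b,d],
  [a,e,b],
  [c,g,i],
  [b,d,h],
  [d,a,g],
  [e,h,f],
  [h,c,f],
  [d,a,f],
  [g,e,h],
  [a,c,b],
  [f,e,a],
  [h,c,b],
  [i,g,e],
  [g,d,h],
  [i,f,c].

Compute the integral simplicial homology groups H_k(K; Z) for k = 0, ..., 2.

H_0 ≅ Z,  H_1 ≅ Z^2,  H_2 ≅ Z.

Take the total order a < b < c < d < e < f < g < h < i on the vertex set. Then K (dimension 2) consists of the simplices:

  0-simplices (9): a, b, c, d, e, f, g, h, i
  1-simplices (27): ab, ac, ad, ae, af, ag, bc, bd, be, bh, bi, cf, cg, ch, ci, df, dg, dh, di, ef, eg, eh, ei, fh, fi, gh, gi
  2-simplices (18): abc, abe, acg, adf, adg, aef, bch, bdh, bdi, bei, cfh, cfi, cgi, dfi, dgh, efh, egh, egi

Hence C_0 ≅ Z^9, C_1 ≅ Z^27, C_2 ≅ Z^18.

The boundary map ∂_1: C_1 → C_0 sends each edge [p,q] (with p < q) to q − p.
This gives a 9×27 integer matrix of rank 8; reducing to Smith normal form yields diagonal entries (1,1,1,1,1,1,1,1).

The boundary map ∂_2: C_2 → C_1 acts by ∂[p,q,r] = [q,r] − [p,r] + [p,q]. For instance
  ∂adg = dg − ag + ad,
  ∂adf = df − af + ad.
The resulting 27×18 matrix has rank 17, and its Smith normal form has invariant factors (1,1,1,1,1,1,1,1,1,1,1,1,1,1,1,1,1).

Reading off H_k = ker ∂_k / im ∂_{k+1}:

  H_0: rank C_0 − rank ∂_1 = 9 − 8 = 1, and the invariant factors of ∂_1 are all 1, so H_0 = Z.
  H_1: rank ker ∂_1 − rank ∂_2 = (27 − 8) − 17 = 2, and the invariant factors of ∂_2 are all 1, so H_1 = Z^2.
  H_2: rank ker ∂_2 − rank ∂_3 = (18 − 17) − 0 = 1, and there is no ∂_3, so H_2 = Z.

(K is a triangulation of the torus T^2.)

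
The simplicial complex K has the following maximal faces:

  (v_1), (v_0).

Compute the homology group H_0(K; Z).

Fix the vertex order v_0 < v_1 and write every simplex with vertices in increasing order. Then dim K = 0 and the simplices of K are:

  0-simplices (2): [v_0], [v_1]

Hence C_0 ≅ Z^2.

Reading off H_k = ker ∂_k / im ∂_{k+1}:

  H_0: rank C_0 − rank ∂_1 = 2 − 0 = 2, and there is no ∂_1, so H_0 ≅ Z^2.

(K is a triangulation of a set of 2 points.)

H_0 = Z^2.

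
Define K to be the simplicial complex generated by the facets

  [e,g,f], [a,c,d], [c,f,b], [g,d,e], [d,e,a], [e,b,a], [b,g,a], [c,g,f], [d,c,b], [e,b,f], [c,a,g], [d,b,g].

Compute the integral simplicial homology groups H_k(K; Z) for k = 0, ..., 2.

H_0 = Z,  H_1 = Z/2,  H_2 = 0.

Take the total order a < b < c < d < e < f < g on the vertex set. Then K (dimension 2) consists of the simplices:

  0-simplices (7): a, b, c, d, e, f, g
  1-simplices (18): ab, ac, ad, ae, ag, bc, bd, be, bf, bg, cd, cf, cg, de, dg, ef, eg, fg
  2-simplices (12): abe, abg, acd, acg, ade, bcd, bcf, bdg, bef, cfg, deg, efg

giving chain groups C_0 ≅ Z^7, C_1 ≅ Z^18, C_2 ≅ Z^12.

Boundary ∂_1: C_1 → C_0 sends each edge [p,q] (with p < q) to q − p. For instance
  ∂bf = f − b.
The resulting 7×18 matrix has rank 6, and its Smith normal form has invariant factors (1,1,1,1,1,1).

Boundary ∂_2: C_2 → C_1 acts by ∂[p,q,r] = [q,r] − [p,r] + [p,q]. For instance
  ∂cfg = fg − cg + cf,
  ∂ade = de − ae + ad.
The resulting 18×12 matrix has rank 12, and its Smith normal form has invariant factors (1,1,1,1,1,1,1,1,1,1,1,2).

Computing H_k = (kernel of ∂_k) / (image of ∂_{k+1}):

  H_0: rank C_0 − rank ∂_1 = 7 − 6 = 1, and the invariant factors of ∂_1 are all 1, so H_0 = Z.
  H_1: rank ker ∂_1 − rank ∂_2 = (18 − 6) − 12 = 0, and ∂_2 has invariant factor 2 > 1, so H_1 = Z/2.
  H_2: rank ker ∂_2 − rank ∂_3 = (12 − 12) − 0 = 0, and there is no ∂_3, so H_2 = 0.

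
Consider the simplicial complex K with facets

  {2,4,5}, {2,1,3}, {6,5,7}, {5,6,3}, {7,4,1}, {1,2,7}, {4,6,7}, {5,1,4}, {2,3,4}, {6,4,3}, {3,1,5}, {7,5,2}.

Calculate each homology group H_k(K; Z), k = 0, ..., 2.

Take the total order 1 < 2 < 3 < 4 < 5 < 6 < 7 on the vertex set. Then K (dimension 2) consists of the simplices:

  0-simplices (7): [1], [2], [3], [4], [5], [6], [7]
  1-simplices (18): [1,2], [1,3], [1,4], [1,5], [1,7], [2,3], [2,4], [2,5], [2,7], [3,4], [3,5], [3,6], [4,5], [4,6], [4,7], [5,6], [5,7], [6,7]
  2-simplices (12): [1,2,3], [1,2,7], [1,3,5], [1,4,5], [1,4,7], [2,3,4], [2,4,5], [2,5,7], [3,4,6], [3,5,6], [4,6,7], [5,6,7]

Hence C_0 ≅ Z^7, C_1 ≅ Z^18, C_2 ≅ Z^12.

The boundary map ∂_1: C_1 → C_0 maps an edge to its endpoints' difference, ∂[p,q] = q − p. For instance
  ∂[2,3] = [3] − [2].
The 7×18 boundary matrix has rank 6 and Smith normal form diag(1,1,1,1,1,1).

∂_2: C_2 → C_1 maps a triangle to the signed sum of its edges. For instance
  ∂[2,4,5] = [4,5] − [2,5] + [2,4],
  ∂[4,6,7] = [6,7] − [4,7] + [4,6].
As a 18×12 matrix over Z this has rank 12, with invariant factors (1,1,1,1,1,1,1,1,1,1,1,2).

Now H_k = ker ∂_k / im ∂_{k+1}, so:

  H_0: rank C_0 − rank ∂_1 = 7 − 6 = 1, and the invariant factors of ∂_1 are all 1, so H_0 = Z.
  H_1: rank ker ∂_1 − rank ∂_2 = (18 − 6) − 12 = 0, and ∂_2 has invariant factor 2 > 1, so H_1 = Z/2.
  H_2: rank ker ∂_2 − rank ∂_3 = (12 − 12) − 0 = 0, and there is no ∂_3, so H_2 = 0.

As a check, the Euler characteristic is 7 − 18 + 12 = 1, which agrees with 1 − 0 + 0 = 1.

H_0 ≅ Z,  H_1 ≅ Z/2,  H_2 = 0.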